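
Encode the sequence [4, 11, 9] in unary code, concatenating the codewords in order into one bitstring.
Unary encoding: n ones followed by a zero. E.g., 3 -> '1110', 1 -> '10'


Encode each number as n ones followed by a terminating 0:
  4 -> 11110 (5 bits)
  11 -> 111111111110 (12 bits)
  9 -> 1111111110 (10 bits)
Total length = 5 + 12 + 10 = 27 bits.

Unary([4, 11, 9]) = 111101111111111101111111110 (27 bits)


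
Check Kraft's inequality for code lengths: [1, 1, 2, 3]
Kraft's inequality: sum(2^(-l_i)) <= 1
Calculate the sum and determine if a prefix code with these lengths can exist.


Sum = 2^(-1) + 2^(-1) + 2^(-2) + 2^(-3)
    = 0.5 + 0.5 + 0.25 + 0.125
    = 11/8 = 1.375
Since 1.375 > 1, Kraft's inequality is NOT satisfied.
A prefix code with these lengths CANNOT exist.

Kraft sum = 1.375. Not satisfied.


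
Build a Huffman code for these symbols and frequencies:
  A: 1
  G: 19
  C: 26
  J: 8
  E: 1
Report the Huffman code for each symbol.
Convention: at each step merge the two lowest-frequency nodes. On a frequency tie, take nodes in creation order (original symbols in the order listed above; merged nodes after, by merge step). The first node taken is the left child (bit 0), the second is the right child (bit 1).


Huffman tree construction:
Step 1: Merge A(1) + E(1) = 2
Step 2: Merge (A+E)(2) + J(8) = 10
Step 3: Merge ((A+E)+J)(10) + G(19) = 29
Step 4: Merge C(26) + (((A+E)+J)+G)(29) = 55
Read each symbol's code off the tree from the root (left child = 0, right child = 1).

Codes:
  A: 1000 (length 4)
  G: 11 (length 2)
  C: 0 (length 1)
  J: 101 (length 3)
  E: 1001 (length 4)
Average code length: 96/55 = 1.7455 bits/symbol


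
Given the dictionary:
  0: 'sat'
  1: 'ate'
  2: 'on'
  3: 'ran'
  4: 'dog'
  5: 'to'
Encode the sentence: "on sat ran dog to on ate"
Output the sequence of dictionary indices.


Look up each word in the dictionary:
  'on' -> 2
  'sat' -> 0
  'ran' -> 3
  'dog' -> 4
  'to' -> 5
  'on' -> 2
  'ate' -> 1

Encoded: [2, 0, 3, 4, 5, 2, 1]


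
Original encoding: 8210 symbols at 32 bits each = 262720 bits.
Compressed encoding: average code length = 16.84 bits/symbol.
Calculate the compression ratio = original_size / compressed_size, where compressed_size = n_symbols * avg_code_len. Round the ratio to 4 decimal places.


original_size = n_symbols * orig_bits = 8210 * 32 = 262720 bits
compressed_size = n_symbols * avg_code_len = 8210 * 16.84 = 138256.4 bits
ratio = original_size / compressed_size = 262720 / 138256.4 = 1.9002

Compression ratio = 1.9002


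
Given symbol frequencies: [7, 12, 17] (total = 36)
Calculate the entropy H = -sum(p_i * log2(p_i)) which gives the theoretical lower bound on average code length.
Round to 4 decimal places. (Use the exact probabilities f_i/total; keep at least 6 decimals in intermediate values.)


Per-symbol terms -p_i * log2(p_i) with p_i = f_i/36:
  p = 7/36 = 0.194444: log2(p) = -2.362570, -p*log2(p) = 0.459389
  p = 12/36 = 0.333333: log2(p) = -1.584963, -p*log2(p) = 0.528321
  p = 17/36 = 0.472222: log2(p) = -1.082462, -p*log2(p) = 0.511163
H = 0.459389 + 0.528321 + 0.511163 = 1.498873

H = 1.4989 bits/symbol


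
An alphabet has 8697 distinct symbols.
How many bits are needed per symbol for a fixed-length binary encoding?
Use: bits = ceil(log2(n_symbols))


log2(8697) = 13.0863
Bracket: 2^13 = 8192 < 8697 <= 2^14 = 16384
So ceil(log2(8697)) = 14

bits = ceil(log2(8697)) = ceil(13.0863) = 14 bits


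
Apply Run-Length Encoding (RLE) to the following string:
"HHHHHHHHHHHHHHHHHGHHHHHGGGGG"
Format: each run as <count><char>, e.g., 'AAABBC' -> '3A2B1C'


Scanning runs left to right:
  i=0: run of 'H' x 17 -> '17H'
  i=17: run of 'G' x 1 -> '1G'
  i=18: run of 'H' x 5 -> '5H'
  i=23: run of 'G' x 5 -> '5G'

RLE = 17H1G5H5G


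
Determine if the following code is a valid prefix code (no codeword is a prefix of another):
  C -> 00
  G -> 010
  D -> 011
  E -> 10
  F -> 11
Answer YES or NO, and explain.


Checking each pair (does one codeword prefix another?):
  C='00' vs G='010': no prefix
  C='00' vs D='011': no prefix
  C='00' vs E='10': no prefix
  C='00' vs F='11': no prefix
  G='010' vs C='00': no prefix
  G='010' vs D='011': no prefix
  G='010' vs E='10': no prefix
  G='010' vs F='11': no prefix
  D='011' vs C='00': no prefix
  D='011' vs G='010': no prefix
  D='011' vs E='10': no prefix
  D='011' vs F='11': no prefix
  E='10' vs C='00': no prefix
  E='10' vs G='010': no prefix
  E='10' vs D='011': no prefix
  E='10' vs F='11': no prefix
  F='11' vs C='00': no prefix
  F='11' vs G='010': no prefix
  F='11' vs D='011': no prefix
  F='11' vs E='10': no prefix
No violation found over all pairs.

YES -- this is a valid prefix code. No codeword is a prefix of any other codeword.


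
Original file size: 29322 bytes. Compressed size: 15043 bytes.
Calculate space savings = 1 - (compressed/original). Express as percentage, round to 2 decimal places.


ratio = compressed/original = 15043/29322 = 0.513028
savings = 1 - ratio = 1 - 0.513028 = 0.486972
as a percentage: 0.486972 * 100 = 48.7%

Space savings = 1 - 15043/29322 = 48.7%


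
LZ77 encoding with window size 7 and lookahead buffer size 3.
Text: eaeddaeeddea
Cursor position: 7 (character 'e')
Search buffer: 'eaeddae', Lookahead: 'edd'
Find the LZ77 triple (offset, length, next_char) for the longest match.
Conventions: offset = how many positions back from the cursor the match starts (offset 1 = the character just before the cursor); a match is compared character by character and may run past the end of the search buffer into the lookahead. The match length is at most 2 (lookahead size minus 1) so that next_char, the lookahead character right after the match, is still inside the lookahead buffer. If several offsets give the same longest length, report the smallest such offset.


Try each offset into the search buffer:
  offset=1 (pos 6, char 'e'): match length 1
  offset=2 (pos 5, char 'a'): match length 0
  offset=3 (pos 4, char 'd'): match length 0
  offset=4 (pos 3, char 'd'): match length 0
  offset=5 (pos 2, char 'e'): match length 2
  offset=6 (pos 1, char 'a'): match length 0
  offset=7 (pos 0, char 'e'): match length 1
Longest match has length 2 at offset 5.
next_char = character at position 7 + 2 = 9 -> 'd'

Best match: offset=5, length=2 (matching 'ed' starting at position 2)
LZ77 triple: (5, 2, 'd')


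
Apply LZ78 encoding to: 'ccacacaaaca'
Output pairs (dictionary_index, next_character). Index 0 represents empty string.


LZ78 encoding steps:
Dictionary: {0: ''}
Step 1: w='' (idx 0), next='c' -> output (0, 'c'), add 'c' as idx 1
Step 2: w='c' (idx 1), next='a' -> output (1, 'a'), add 'ca' as idx 2
Step 3: w='ca' (idx 2), next='c' -> output (2, 'c'), add 'cac' as idx 3
Step 4: w='' (idx 0), next='a' -> output (0, 'a'), add 'a' as idx 4
Step 5: w='a' (idx 4), next='a' -> output (4, 'a'), add 'aa' as idx 5
Step 6: w='ca' (idx 2), end of input -> output (2, '')


Encoded: [(0, 'c'), (1, 'a'), (2, 'c'), (0, 'a'), (4, 'a'), (2, '')]


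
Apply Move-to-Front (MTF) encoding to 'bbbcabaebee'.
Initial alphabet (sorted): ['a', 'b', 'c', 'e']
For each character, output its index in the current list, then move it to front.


MTF encoding:
'b': index 1 in ['a', 'b', 'c', 'e'] -> ['b', 'a', 'c', 'e']
'b': index 0 in ['b', 'a', 'c', 'e'] -> ['b', 'a', 'c', 'e']
'b': index 0 in ['b', 'a', 'c', 'e'] -> ['b', 'a', 'c', 'e']
'c': index 2 in ['b', 'a', 'c', 'e'] -> ['c', 'b', 'a', 'e']
'a': index 2 in ['c', 'b', 'a', 'e'] -> ['a', 'c', 'b', 'e']
'b': index 2 in ['a', 'c', 'b', 'e'] -> ['b', 'a', 'c', 'e']
'a': index 1 in ['b', 'a', 'c', 'e'] -> ['a', 'b', 'c', 'e']
'e': index 3 in ['a', 'b', 'c', 'e'] -> ['e', 'a', 'b', 'c']
'b': index 2 in ['e', 'a', 'b', 'c'] -> ['b', 'e', 'a', 'c']
'e': index 1 in ['b', 'e', 'a', 'c'] -> ['e', 'b', 'a', 'c']
'e': index 0 in ['e', 'b', 'a', 'c'] -> ['e', 'b', 'a', 'c']


Output: [1, 0, 0, 2, 2, 2, 1, 3, 2, 1, 0]


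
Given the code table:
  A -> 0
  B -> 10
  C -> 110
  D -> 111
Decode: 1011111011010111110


Decoding:
10 -> B
111 -> D
110 -> C
110 -> C
10 -> B
111 -> D
110 -> C


Result: BDCCBDC


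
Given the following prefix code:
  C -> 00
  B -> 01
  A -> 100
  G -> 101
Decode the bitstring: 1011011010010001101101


Decoding step by step:
Bits 101 -> G
Bits 101 -> G
Bits 101 -> G
Bits 00 -> C
Bits 100 -> A
Bits 01 -> B
Bits 101 -> G
Bits 101 -> G


Decoded message: GGGCABGG


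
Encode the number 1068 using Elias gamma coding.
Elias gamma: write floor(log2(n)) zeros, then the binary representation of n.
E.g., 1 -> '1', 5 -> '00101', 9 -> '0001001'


num_bits = floor(log2(1068)) + 1 = 11
leading_zeros = num_bits - 1 = 10
binary(1068) = 10000101100

Elias gamma(1068) = '0000000000' + '10000101100' = 000000000010000101100 (21 bits)


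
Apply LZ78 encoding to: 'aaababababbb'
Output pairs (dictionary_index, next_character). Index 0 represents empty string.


LZ78 encoding steps:
Dictionary: {0: ''}
Step 1: w='' (idx 0), next='a' -> output (0, 'a'), add 'a' as idx 1
Step 2: w='a' (idx 1), next='a' -> output (1, 'a'), add 'aa' as idx 2
Step 3: w='' (idx 0), next='b' -> output (0, 'b'), add 'b' as idx 3
Step 4: w='a' (idx 1), next='b' -> output (1, 'b'), add 'ab' as idx 4
Step 5: w='ab' (idx 4), next='a' -> output (4, 'a'), add 'aba' as idx 5
Step 6: w='b' (idx 3), next='b' -> output (3, 'b'), add 'bb' as idx 6
Step 7: w='b' (idx 3), end of input -> output (3, '')


Encoded: [(0, 'a'), (1, 'a'), (0, 'b'), (1, 'b'), (4, 'a'), (3, 'b'), (3, '')]


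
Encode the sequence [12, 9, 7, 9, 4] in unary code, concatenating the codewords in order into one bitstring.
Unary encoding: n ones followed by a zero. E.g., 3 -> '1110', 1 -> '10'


Encode each number as n ones followed by a terminating 0:
  12 -> 1111111111110 (13 bits)
  9 -> 1111111110 (10 bits)
  7 -> 11111110 (8 bits)
  9 -> 1111111110 (10 bits)
  4 -> 11110 (5 bits)
Total length = 13 + 10 + 8 + 10 + 5 = 46 bits.

Unary([12, 9, 7, 9, 4]) = 1111111111110111111111011111110111111111011110 (46 bits)


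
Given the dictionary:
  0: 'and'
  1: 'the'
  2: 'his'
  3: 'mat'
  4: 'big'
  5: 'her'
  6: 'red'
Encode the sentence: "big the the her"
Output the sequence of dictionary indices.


Look up each word in the dictionary:
  'big' -> 4
  'the' -> 1
  'the' -> 1
  'her' -> 5

Encoded: [4, 1, 1, 5]


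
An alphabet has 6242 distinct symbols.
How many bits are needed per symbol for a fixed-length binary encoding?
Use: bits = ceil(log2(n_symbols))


log2(6242) = 12.6078
Bracket: 2^12 = 4096 < 6242 <= 2^13 = 8192
So ceil(log2(6242)) = 13

bits = ceil(log2(6242)) = ceil(12.6078) = 13 bits


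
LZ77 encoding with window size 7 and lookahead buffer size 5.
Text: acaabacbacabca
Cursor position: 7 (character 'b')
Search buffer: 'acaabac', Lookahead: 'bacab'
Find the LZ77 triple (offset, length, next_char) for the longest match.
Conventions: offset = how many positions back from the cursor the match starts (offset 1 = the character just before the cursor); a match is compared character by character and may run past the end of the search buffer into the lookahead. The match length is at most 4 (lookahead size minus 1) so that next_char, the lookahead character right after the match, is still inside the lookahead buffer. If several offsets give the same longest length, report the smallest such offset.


Try each offset into the search buffer:
  offset=1 (pos 6, char 'c'): match length 0
  offset=2 (pos 5, char 'a'): match length 0
  offset=3 (pos 4, char 'b'): match length 3
  offset=4 (pos 3, char 'a'): match length 0
  offset=5 (pos 2, char 'a'): match length 0
  offset=6 (pos 1, char 'c'): match length 0
  offset=7 (pos 0, char 'a'): match length 0
Longest match has length 3 at offset 3.
next_char = character at position 7 + 3 = 10 -> 'a'

Best match: offset=3, length=3 (matching 'bac' starting at position 4)
LZ77 triple: (3, 3, 'a')


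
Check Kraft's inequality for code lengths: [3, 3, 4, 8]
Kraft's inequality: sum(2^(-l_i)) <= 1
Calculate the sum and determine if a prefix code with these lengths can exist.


Sum = 2^(-3) + 2^(-3) + 2^(-4) + 2^(-8)
    = 0.125 + 0.125 + 0.0625 + 0.00390625
    = 81/256 = 0.31640625
Since 0.31640625 <= 1, Kraft's inequality IS satisfied.
A prefix code with these lengths CAN exist.

Kraft sum = 0.31640625. Satisfied.


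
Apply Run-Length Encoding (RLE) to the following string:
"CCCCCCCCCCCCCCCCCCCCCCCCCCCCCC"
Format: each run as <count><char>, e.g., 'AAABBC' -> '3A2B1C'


Scanning runs left to right:
  i=0: run of 'C' x 30 -> '30C'

RLE = 30C


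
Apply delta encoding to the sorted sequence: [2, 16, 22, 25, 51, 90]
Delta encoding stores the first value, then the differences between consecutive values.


First value: 2
Deltas:
  16 - 2 = 14
  22 - 16 = 6
  25 - 22 = 3
  51 - 25 = 26
  90 - 51 = 39


Delta encoded: [2, 14, 6, 3, 26, 39]


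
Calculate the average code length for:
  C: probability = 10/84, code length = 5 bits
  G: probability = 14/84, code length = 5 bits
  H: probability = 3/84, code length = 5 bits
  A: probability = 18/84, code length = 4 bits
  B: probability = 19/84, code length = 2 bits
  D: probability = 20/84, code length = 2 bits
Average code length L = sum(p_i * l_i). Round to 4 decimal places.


Weighted contributions p_i * l_i:
  C: (10/84) * 5 = 50/84
  G: (14/84) * 5 = 70/84
  H: (3/84) * 5 = 15/84
  A: (18/84) * 4 = 72/84
  B: (19/84) * 2 = 38/84
  D: (20/84) * 2 = 40/84
Sum = (50 + 70 + 15 + 72 + 38 + 40)/84 = 285/84

L = 285/84 = 3.3929 bits/symbol


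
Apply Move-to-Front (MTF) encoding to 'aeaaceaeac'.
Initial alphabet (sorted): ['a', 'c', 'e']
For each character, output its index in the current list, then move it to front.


MTF encoding:
'a': index 0 in ['a', 'c', 'e'] -> ['a', 'c', 'e']
'e': index 2 in ['a', 'c', 'e'] -> ['e', 'a', 'c']
'a': index 1 in ['e', 'a', 'c'] -> ['a', 'e', 'c']
'a': index 0 in ['a', 'e', 'c'] -> ['a', 'e', 'c']
'c': index 2 in ['a', 'e', 'c'] -> ['c', 'a', 'e']
'e': index 2 in ['c', 'a', 'e'] -> ['e', 'c', 'a']
'a': index 2 in ['e', 'c', 'a'] -> ['a', 'e', 'c']
'e': index 1 in ['a', 'e', 'c'] -> ['e', 'a', 'c']
'a': index 1 in ['e', 'a', 'c'] -> ['a', 'e', 'c']
'c': index 2 in ['a', 'e', 'c'] -> ['c', 'a', 'e']


Output: [0, 2, 1, 0, 2, 2, 2, 1, 1, 2]


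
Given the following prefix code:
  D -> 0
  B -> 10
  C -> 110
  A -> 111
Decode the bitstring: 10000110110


Decoding step by step:
Bits 10 -> B
Bits 0 -> D
Bits 0 -> D
Bits 0 -> D
Bits 110 -> C
Bits 110 -> C


Decoded message: BDDDCC


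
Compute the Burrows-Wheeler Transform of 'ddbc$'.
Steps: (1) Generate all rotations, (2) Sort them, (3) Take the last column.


Rotations (sorted):
  0: $ddbc -> last char: c
  1: bc$dd -> last char: d
  2: c$ddb -> last char: b
  3: dbc$d -> last char: d
  4: ddbc$ -> last char: $


BWT = cdbd$


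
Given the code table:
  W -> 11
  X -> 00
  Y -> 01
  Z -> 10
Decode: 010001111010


Decoding:
01 -> Y
00 -> X
01 -> Y
11 -> W
10 -> Z
10 -> Z


Result: YXYWZZ


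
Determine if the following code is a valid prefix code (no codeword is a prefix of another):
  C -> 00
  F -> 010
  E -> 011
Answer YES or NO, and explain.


Checking each pair (does one codeword prefix another?):
  C='00' vs F='010': no prefix
  C='00' vs E='011': no prefix
  F='010' vs C='00': no prefix
  F='010' vs E='011': no prefix
  E='011' vs C='00': no prefix
  E='011' vs F='010': no prefix
No violation found over all pairs.

YES -- this is a valid prefix code. No codeword is a prefix of any other codeword.


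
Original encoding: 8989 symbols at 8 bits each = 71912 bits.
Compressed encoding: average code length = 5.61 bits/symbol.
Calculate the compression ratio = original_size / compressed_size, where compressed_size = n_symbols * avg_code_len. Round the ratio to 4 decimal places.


original_size = n_symbols * orig_bits = 8989 * 8 = 71912 bits
compressed_size = n_symbols * avg_code_len = 8989 * 5.61 = 50428.29 bits
ratio = original_size / compressed_size = 71912 / 50428.29 = 1.426

Compression ratio = 1.426


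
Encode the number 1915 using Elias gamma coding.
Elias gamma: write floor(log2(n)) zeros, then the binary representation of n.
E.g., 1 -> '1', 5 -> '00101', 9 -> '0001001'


num_bits = floor(log2(1915)) + 1 = 11
leading_zeros = num_bits - 1 = 10
binary(1915) = 11101111011

Elias gamma(1915) = '0000000000' + '11101111011' = 000000000011101111011 (21 bits)


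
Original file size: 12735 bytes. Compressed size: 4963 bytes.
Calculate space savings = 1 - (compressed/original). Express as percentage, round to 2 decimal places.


ratio = compressed/original = 4963/12735 = 0.389713
savings = 1 - ratio = 1 - 0.389713 = 0.610287
as a percentage: 0.610287 * 100 = 61.03%

Space savings = 1 - 4963/12735 = 61.03%


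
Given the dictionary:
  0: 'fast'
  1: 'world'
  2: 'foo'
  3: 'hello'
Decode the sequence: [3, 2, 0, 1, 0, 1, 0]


Look up each index in the dictionary:
  3 -> 'hello'
  2 -> 'foo'
  0 -> 'fast'
  1 -> 'world'
  0 -> 'fast'
  1 -> 'world'
  0 -> 'fast'

Decoded: "hello foo fast world fast world fast"


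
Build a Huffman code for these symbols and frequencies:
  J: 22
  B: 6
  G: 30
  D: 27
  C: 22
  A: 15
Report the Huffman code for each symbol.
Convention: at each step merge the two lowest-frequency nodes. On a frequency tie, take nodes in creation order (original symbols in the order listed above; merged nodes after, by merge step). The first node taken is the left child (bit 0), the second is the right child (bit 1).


Huffman tree construction:
Step 1: Merge B(6) + A(15) = 21
Step 2: Merge (B+A)(21) + J(22) = 43
Step 3: Merge C(22) + D(27) = 49
Step 4: Merge G(30) + ((B+A)+J)(43) = 73
Step 5: Merge (C+D)(49) + (G+((B+A)+J))(73) = 122
Read each symbol's code off the tree from the root (left child = 0, right child = 1).

Codes:
  J: 111 (length 3)
  B: 1100 (length 4)
  G: 10 (length 2)
  D: 01 (length 2)
  C: 00 (length 2)
  A: 1101 (length 4)
Average code length: 308/122 = 2.5246 bits/symbol


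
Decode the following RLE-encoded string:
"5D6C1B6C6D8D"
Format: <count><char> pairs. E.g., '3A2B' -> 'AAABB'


Expanding each <count><char> pair:
  5D -> 'DDDDD'
  6C -> 'CCCCCC'
  1B -> 'B'
  6C -> 'CCCCCC'
  6D -> 'DDDDDD'
  8D -> 'DDDDDDDD'

Decoded = DDDDDCCCCCCBCCCCCCDDDDDDDDDDDDDD


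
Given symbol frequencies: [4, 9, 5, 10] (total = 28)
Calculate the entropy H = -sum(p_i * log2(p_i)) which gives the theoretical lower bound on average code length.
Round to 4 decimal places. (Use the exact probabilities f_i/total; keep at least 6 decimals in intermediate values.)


Per-symbol terms -p_i * log2(p_i) with p_i = f_i/28:
  p = 4/28 = 0.142857: log2(p) = -2.807355, -p*log2(p) = 0.401051
  p = 9/28 = 0.321429: log2(p) = -1.637430, -p*log2(p) = 0.526317
  p = 5/28 = 0.178571: log2(p) = -2.485427, -p*log2(p) = 0.443826
  p = 10/28 = 0.357143: log2(p) = -1.485427, -p*log2(p) = 0.530510
H = 0.401051 + 0.526317 + 0.443826 + 0.530510 = 1.901704

H = 1.9017 bits/symbol


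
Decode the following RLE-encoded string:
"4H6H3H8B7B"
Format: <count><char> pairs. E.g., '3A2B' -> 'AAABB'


Expanding each <count><char> pair:
  4H -> 'HHHH'
  6H -> 'HHHHHH'
  3H -> 'HHH'
  8B -> 'BBBBBBBB'
  7B -> 'BBBBBBB'

Decoded = HHHHHHHHHHHHHBBBBBBBBBBBBBBB


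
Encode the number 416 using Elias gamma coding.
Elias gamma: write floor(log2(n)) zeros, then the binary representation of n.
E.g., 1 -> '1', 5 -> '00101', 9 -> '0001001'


num_bits = floor(log2(416)) + 1 = 9
leading_zeros = num_bits - 1 = 8
binary(416) = 110100000

Elias gamma(416) = '00000000' + '110100000' = 00000000110100000 (17 bits)


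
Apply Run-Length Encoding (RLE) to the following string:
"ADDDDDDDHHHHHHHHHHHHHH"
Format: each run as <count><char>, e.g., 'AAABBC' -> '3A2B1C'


Scanning runs left to right:
  i=0: run of 'A' x 1 -> '1A'
  i=1: run of 'D' x 7 -> '7D'
  i=8: run of 'H' x 14 -> '14H'

RLE = 1A7D14H


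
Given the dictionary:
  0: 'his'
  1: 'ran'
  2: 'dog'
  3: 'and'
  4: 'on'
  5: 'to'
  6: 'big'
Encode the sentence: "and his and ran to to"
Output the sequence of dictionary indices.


Look up each word in the dictionary:
  'and' -> 3
  'his' -> 0
  'and' -> 3
  'ran' -> 1
  'to' -> 5
  'to' -> 5

Encoded: [3, 0, 3, 1, 5, 5]


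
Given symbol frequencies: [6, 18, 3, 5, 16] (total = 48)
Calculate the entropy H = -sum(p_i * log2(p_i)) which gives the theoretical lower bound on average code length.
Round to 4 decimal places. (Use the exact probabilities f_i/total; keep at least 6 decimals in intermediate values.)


Per-symbol terms -p_i * log2(p_i) with p_i = f_i/48:
  p = 6/48 = 0.125000: log2(p) = -3.000000, -p*log2(p) = 0.375000
  p = 18/48 = 0.375000: log2(p) = -1.415037, -p*log2(p) = 0.530639
  p = 3/48 = 0.062500: log2(p) = -4.000000, -p*log2(p) = 0.250000
  p = 5/48 = 0.104167: log2(p) = -3.263034, -p*log2(p) = 0.339899
  p = 16/48 = 0.333333: log2(p) = -1.584963, -p*log2(p) = 0.528321
H = 0.375000 + 0.530639 + 0.250000 + 0.339899 + 0.528321 = 2.023859

H = 2.0239 bits/symbol


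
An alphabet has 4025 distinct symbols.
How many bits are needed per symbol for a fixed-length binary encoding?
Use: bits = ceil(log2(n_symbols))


log2(4025) = 11.9748
Bracket: 2^11 = 2048 < 4025 <= 2^12 = 4096
So ceil(log2(4025)) = 12

bits = ceil(log2(4025)) = ceil(11.9748) = 12 bits


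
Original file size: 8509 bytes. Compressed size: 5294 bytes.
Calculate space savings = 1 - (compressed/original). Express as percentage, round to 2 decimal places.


ratio = compressed/original = 5294/8509 = 0.622165
savings = 1 - ratio = 1 - 0.622165 = 0.377835
as a percentage: 0.377835 * 100 = 37.78%

Space savings = 1 - 5294/8509 = 37.78%


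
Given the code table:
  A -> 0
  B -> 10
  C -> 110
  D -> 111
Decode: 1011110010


Decoding:
10 -> B
111 -> D
10 -> B
0 -> A
10 -> B


Result: BDBAB


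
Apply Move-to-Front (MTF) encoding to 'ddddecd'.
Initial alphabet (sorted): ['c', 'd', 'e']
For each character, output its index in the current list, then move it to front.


MTF encoding:
'd': index 1 in ['c', 'd', 'e'] -> ['d', 'c', 'e']
'd': index 0 in ['d', 'c', 'e'] -> ['d', 'c', 'e']
'd': index 0 in ['d', 'c', 'e'] -> ['d', 'c', 'e']
'd': index 0 in ['d', 'c', 'e'] -> ['d', 'c', 'e']
'e': index 2 in ['d', 'c', 'e'] -> ['e', 'd', 'c']
'c': index 2 in ['e', 'd', 'c'] -> ['c', 'e', 'd']
'd': index 2 in ['c', 'e', 'd'] -> ['d', 'c', 'e']


Output: [1, 0, 0, 0, 2, 2, 2]


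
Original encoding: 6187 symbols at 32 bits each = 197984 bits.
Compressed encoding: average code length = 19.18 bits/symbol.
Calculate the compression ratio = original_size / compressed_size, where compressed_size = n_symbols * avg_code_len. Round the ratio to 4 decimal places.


original_size = n_symbols * orig_bits = 6187 * 32 = 197984 bits
compressed_size = n_symbols * avg_code_len = 6187 * 19.18 = 118666.66 bits
ratio = original_size / compressed_size = 197984 / 118666.66 = 1.6684

Compression ratio = 1.6684


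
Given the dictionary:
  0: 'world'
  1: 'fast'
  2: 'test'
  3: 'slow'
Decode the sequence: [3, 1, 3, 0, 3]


Look up each index in the dictionary:
  3 -> 'slow'
  1 -> 'fast'
  3 -> 'slow'
  0 -> 'world'
  3 -> 'slow'

Decoded: "slow fast slow world slow"


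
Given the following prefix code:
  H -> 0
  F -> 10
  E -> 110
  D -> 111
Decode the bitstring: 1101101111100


Decoding step by step:
Bits 110 -> E
Bits 110 -> E
Bits 111 -> D
Bits 110 -> E
Bits 0 -> H


Decoded message: EEDEH


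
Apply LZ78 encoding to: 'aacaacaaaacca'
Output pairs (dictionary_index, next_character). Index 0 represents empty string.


LZ78 encoding steps:
Dictionary: {0: ''}
Step 1: w='' (idx 0), next='a' -> output (0, 'a'), add 'a' as idx 1
Step 2: w='a' (idx 1), next='c' -> output (1, 'c'), add 'ac' as idx 2
Step 3: w='a' (idx 1), next='a' -> output (1, 'a'), add 'aa' as idx 3
Step 4: w='' (idx 0), next='c' -> output (0, 'c'), add 'c' as idx 4
Step 5: w='aa' (idx 3), next='a' -> output (3, 'a'), add 'aaa' as idx 5
Step 6: w='ac' (idx 2), next='c' -> output (2, 'c'), add 'acc' as idx 6
Step 7: w='a' (idx 1), end of input -> output (1, '')


Encoded: [(0, 'a'), (1, 'c'), (1, 'a'), (0, 'c'), (3, 'a'), (2, 'c'), (1, '')]


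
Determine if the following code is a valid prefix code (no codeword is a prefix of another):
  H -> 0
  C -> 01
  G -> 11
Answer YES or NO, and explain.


Checking each pair (does one codeword prefix another?):
  H='0' vs C='01': prefix -- VIOLATION

NO -- this is NOT a valid prefix code. H (0) is a prefix of C (01).


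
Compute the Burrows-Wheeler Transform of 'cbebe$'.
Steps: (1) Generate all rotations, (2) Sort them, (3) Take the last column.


Rotations (sorted):
  0: $cbebe -> last char: e
  1: be$cbe -> last char: e
  2: bebe$c -> last char: c
  3: cbebe$ -> last char: $
  4: e$cbeb -> last char: b
  5: ebe$cb -> last char: b


BWT = eec$bb


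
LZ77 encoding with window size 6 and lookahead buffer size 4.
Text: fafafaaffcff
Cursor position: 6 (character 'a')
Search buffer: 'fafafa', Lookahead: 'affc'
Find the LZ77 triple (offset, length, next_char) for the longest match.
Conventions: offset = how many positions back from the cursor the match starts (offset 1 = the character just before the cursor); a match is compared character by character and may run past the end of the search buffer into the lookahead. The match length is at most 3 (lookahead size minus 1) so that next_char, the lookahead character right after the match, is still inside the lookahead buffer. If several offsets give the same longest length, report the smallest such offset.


Try each offset into the search buffer:
  offset=1 (pos 5, char 'a'): match length 1
  offset=2 (pos 4, char 'f'): match length 0
  offset=3 (pos 3, char 'a'): match length 2
  offset=4 (pos 2, char 'f'): match length 0
  offset=5 (pos 1, char 'a'): match length 2
  offset=6 (pos 0, char 'f'): match length 0
Longest match has length 2, found at offsets 3, 5; take the smallest, offset 3.
next_char = character at position 6 + 2 = 8 -> 'f'

Best match: offset=3, length=2 (matching 'af' starting at position 3)
LZ77 triple: (3, 2, 'f')


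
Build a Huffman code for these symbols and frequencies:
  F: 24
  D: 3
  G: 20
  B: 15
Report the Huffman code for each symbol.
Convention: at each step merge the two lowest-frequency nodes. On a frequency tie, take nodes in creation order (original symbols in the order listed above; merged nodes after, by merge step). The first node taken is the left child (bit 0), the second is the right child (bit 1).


Huffman tree construction:
Step 1: Merge D(3) + B(15) = 18
Step 2: Merge (D+B)(18) + G(20) = 38
Step 3: Merge F(24) + ((D+B)+G)(38) = 62
Read each symbol's code off the tree from the root (left child = 0, right child = 1).

Codes:
  F: 0 (length 1)
  D: 100 (length 3)
  G: 11 (length 2)
  B: 101 (length 3)
Average code length: 118/62 = 1.9032 bits/symbol


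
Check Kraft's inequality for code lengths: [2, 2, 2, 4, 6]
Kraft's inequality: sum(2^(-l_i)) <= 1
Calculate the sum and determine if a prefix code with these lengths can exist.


Sum = 2^(-2) + 2^(-2) + 2^(-2) + 2^(-4) + 2^(-6)
    = 0.25 + 0.25 + 0.25 + 0.0625 + 0.015625
    = 53/64 = 0.828125
Since 0.828125 <= 1, Kraft's inequality IS satisfied.
A prefix code with these lengths CAN exist.

Kraft sum = 0.828125. Satisfied.


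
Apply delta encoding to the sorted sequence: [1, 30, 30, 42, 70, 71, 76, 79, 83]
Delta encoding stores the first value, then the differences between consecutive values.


First value: 1
Deltas:
  30 - 1 = 29
  30 - 30 = 0
  42 - 30 = 12
  70 - 42 = 28
  71 - 70 = 1
  76 - 71 = 5
  79 - 76 = 3
  83 - 79 = 4


Delta encoded: [1, 29, 0, 12, 28, 1, 5, 3, 4]


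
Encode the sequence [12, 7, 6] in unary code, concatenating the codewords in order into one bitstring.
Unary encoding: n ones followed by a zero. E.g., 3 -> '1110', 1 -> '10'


Encode each number as n ones followed by a terminating 0:
  12 -> 1111111111110 (13 bits)
  7 -> 11111110 (8 bits)
  6 -> 1111110 (7 bits)
Total length = 13 + 8 + 7 = 28 bits.

Unary([12, 7, 6]) = 1111111111110111111101111110 (28 bits)


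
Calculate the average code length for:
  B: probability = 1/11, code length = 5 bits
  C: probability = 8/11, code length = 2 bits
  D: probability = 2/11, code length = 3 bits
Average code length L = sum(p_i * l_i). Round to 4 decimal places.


Weighted contributions p_i * l_i:
  B: (1/11) * 5 = 5/11
  C: (8/11) * 2 = 16/11
  D: (2/11) * 3 = 6/11
Sum = (5 + 16 + 6)/11 = 27/11

L = 27/11 = 2.4545 bits/symbol


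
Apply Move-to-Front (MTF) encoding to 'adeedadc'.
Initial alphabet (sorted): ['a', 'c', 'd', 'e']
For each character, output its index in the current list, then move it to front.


MTF encoding:
'a': index 0 in ['a', 'c', 'd', 'e'] -> ['a', 'c', 'd', 'e']
'd': index 2 in ['a', 'c', 'd', 'e'] -> ['d', 'a', 'c', 'e']
'e': index 3 in ['d', 'a', 'c', 'e'] -> ['e', 'd', 'a', 'c']
'e': index 0 in ['e', 'd', 'a', 'c'] -> ['e', 'd', 'a', 'c']
'd': index 1 in ['e', 'd', 'a', 'c'] -> ['d', 'e', 'a', 'c']
'a': index 2 in ['d', 'e', 'a', 'c'] -> ['a', 'd', 'e', 'c']
'd': index 1 in ['a', 'd', 'e', 'c'] -> ['d', 'a', 'e', 'c']
'c': index 3 in ['d', 'a', 'e', 'c'] -> ['c', 'd', 'a', 'e']


Output: [0, 2, 3, 0, 1, 2, 1, 3]


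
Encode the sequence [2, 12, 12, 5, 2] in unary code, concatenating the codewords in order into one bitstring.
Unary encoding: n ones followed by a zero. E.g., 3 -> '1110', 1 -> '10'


Encode each number as n ones followed by a terminating 0:
  2 -> 110 (3 bits)
  12 -> 1111111111110 (13 bits)
  12 -> 1111111111110 (13 bits)
  5 -> 111110 (6 bits)
  2 -> 110 (3 bits)
Total length = 3 + 13 + 13 + 6 + 3 = 38 bits.

Unary([2, 12, 12, 5, 2]) = 11011111111111101111111111110111110110 (38 bits)


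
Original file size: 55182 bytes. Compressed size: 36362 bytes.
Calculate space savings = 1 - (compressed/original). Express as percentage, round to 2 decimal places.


ratio = compressed/original = 36362/55182 = 0.658947
savings = 1 - ratio = 1 - 0.658947 = 0.341053
as a percentage: 0.341053 * 100 = 34.11%

Space savings = 1 - 36362/55182 = 34.11%


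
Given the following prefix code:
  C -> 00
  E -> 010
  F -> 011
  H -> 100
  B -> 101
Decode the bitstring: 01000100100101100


Decoding step by step:
Bits 010 -> E
Bits 00 -> C
Bits 100 -> H
Bits 100 -> H
Bits 101 -> B
Bits 100 -> H


Decoded message: ECHHBH


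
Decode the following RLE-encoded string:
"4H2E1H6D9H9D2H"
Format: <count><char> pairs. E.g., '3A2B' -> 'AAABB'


Expanding each <count><char> pair:
  4H -> 'HHHH'
  2E -> 'EE'
  1H -> 'H'
  6D -> 'DDDDDD'
  9H -> 'HHHHHHHHH'
  9D -> 'DDDDDDDDD'
  2H -> 'HH'

Decoded = HHHHEEHDDDDDDHHHHHHHHHDDDDDDDDDHH


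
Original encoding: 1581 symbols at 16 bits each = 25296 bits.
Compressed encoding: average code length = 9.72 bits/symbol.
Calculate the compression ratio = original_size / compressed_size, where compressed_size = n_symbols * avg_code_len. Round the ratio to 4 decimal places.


original_size = n_symbols * orig_bits = 1581 * 16 = 25296 bits
compressed_size = n_symbols * avg_code_len = 1581 * 9.72 = 15367.32 bits
ratio = original_size / compressed_size = 25296 / 15367.32 = 1.6461

Compression ratio = 1.6461


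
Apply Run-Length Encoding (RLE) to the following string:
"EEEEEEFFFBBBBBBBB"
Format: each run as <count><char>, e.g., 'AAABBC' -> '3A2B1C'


Scanning runs left to right:
  i=0: run of 'E' x 6 -> '6E'
  i=6: run of 'F' x 3 -> '3F'
  i=9: run of 'B' x 8 -> '8B'

RLE = 6E3F8B


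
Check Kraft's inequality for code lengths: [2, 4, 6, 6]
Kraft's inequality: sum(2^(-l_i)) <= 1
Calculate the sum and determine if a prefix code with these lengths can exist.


Sum = 2^(-2) + 2^(-4) + 2^(-6) + 2^(-6)
    = 0.25 + 0.0625 + 0.015625 + 0.015625
    = 22/64 = 0.34375
Since 0.34375 <= 1, Kraft's inequality IS satisfied.
A prefix code with these lengths CAN exist.

Kraft sum = 0.34375. Satisfied.


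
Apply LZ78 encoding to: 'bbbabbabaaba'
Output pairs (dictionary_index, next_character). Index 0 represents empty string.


LZ78 encoding steps:
Dictionary: {0: ''}
Step 1: w='' (idx 0), next='b' -> output (0, 'b'), add 'b' as idx 1
Step 2: w='b' (idx 1), next='b' -> output (1, 'b'), add 'bb' as idx 2
Step 3: w='' (idx 0), next='a' -> output (0, 'a'), add 'a' as idx 3
Step 4: w='bb' (idx 2), next='a' -> output (2, 'a'), add 'bba' as idx 4
Step 5: w='b' (idx 1), next='a' -> output (1, 'a'), add 'ba' as idx 5
Step 6: w='a' (idx 3), next='b' -> output (3, 'b'), add 'ab' as idx 6
Step 7: w='a' (idx 3), end of input -> output (3, '')


Encoded: [(0, 'b'), (1, 'b'), (0, 'a'), (2, 'a'), (1, 'a'), (3, 'b'), (3, '')]


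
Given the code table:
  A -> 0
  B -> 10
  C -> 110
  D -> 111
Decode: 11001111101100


Decoding:
110 -> C
0 -> A
111 -> D
110 -> C
110 -> C
0 -> A


Result: CADCCA


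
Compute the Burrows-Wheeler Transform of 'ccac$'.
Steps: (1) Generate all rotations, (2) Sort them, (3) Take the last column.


Rotations (sorted):
  0: $ccac -> last char: c
  1: ac$cc -> last char: c
  2: c$cca -> last char: a
  3: cac$c -> last char: c
  4: ccac$ -> last char: $


BWT = ccac$


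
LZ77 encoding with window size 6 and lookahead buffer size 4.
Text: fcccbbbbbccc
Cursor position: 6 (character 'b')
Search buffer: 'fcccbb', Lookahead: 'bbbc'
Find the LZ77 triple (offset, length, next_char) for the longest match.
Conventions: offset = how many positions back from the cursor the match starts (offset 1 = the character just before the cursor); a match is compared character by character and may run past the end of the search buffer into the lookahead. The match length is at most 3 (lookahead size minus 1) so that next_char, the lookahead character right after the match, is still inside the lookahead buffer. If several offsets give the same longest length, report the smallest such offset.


Try each offset into the search buffer:
  offset=1 (pos 5, char 'b'): match length 3
  offset=2 (pos 4, char 'b'): match length 3
  offset=3 (pos 3, char 'c'): match length 0
  offset=4 (pos 2, char 'c'): match length 0
  offset=5 (pos 1, char 'c'): match length 0
  offset=6 (pos 0, char 'f'): match length 0
Longest match has length 3, found at offsets 1, 2; take the smallest, offset 1.
next_char = character at position 6 + 3 = 9 -> 'c'

Best match: offset=1, length=3 (matching 'bbb' starting at position 5)
LZ77 triple: (1, 3, 'c')


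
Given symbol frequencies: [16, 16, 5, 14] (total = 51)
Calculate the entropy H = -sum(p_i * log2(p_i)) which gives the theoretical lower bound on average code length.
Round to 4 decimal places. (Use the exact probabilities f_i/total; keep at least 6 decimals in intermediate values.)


Per-symbol terms -p_i * log2(p_i) with p_i = f_i/51:
  p = 16/51 = 0.313725: log2(p) = -1.672425, -p*log2(p) = 0.524682
  p = 16/51 = 0.313725: log2(p) = -1.672425, -p*log2(p) = 0.524682
  p = 5/51 = 0.098039: log2(p) = -3.350497, -p*log2(p) = 0.328480
  p = 14/51 = 0.274510: log2(p) = -1.865070, -p*log2(p) = 0.511980
H = 0.524682 + 0.524682 + 0.328480 + 0.511980 = 1.889824

H = 1.8898 bits/symbol


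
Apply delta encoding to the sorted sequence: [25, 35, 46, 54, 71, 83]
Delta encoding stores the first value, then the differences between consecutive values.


First value: 25
Deltas:
  35 - 25 = 10
  46 - 35 = 11
  54 - 46 = 8
  71 - 54 = 17
  83 - 71 = 12


Delta encoded: [25, 10, 11, 8, 17, 12]


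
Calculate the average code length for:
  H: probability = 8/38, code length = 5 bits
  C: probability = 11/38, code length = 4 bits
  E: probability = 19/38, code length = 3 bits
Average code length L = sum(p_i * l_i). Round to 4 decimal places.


Weighted contributions p_i * l_i:
  H: (8/38) * 5 = 40/38
  C: (11/38) * 4 = 44/38
  E: (19/38) * 3 = 57/38
Sum = (40 + 44 + 57)/38 = 141/38

L = 141/38 = 3.7105 bits/symbol


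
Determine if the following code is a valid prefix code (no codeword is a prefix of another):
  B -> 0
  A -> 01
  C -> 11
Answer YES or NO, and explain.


Checking each pair (does one codeword prefix another?):
  B='0' vs A='01': prefix -- VIOLATION

NO -- this is NOT a valid prefix code. B (0) is a prefix of A (01).


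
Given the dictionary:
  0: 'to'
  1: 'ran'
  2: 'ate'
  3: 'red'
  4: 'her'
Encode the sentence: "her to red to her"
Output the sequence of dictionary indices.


Look up each word in the dictionary:
  'her' -> 4
  'to' -> 0
  'red' -> 3
  'to' -> 0
  'her' -> 4

Encoded: [4, 0, 3, 0, 4]


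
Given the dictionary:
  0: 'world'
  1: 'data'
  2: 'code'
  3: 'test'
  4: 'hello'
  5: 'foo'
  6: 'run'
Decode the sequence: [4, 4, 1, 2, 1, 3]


Look up each index in the dictionary:
  4 -> 'hello'
  4 -> 'hello'
  1 -> 'data'
  2 -> 'code'
  1 -> 'data'
  3 -> 'test'

Decoded: "hello hello data code data test"


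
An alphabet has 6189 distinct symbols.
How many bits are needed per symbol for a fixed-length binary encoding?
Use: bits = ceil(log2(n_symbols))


log2(6189) = 12.5955
Bracket: 2^12 = 4096 < 6189 <= 2^13 = 8192
So ceil(log2(6189)) = 13

bits = ceil(log2(6189)) = ceil(12.5955) = 13 bits


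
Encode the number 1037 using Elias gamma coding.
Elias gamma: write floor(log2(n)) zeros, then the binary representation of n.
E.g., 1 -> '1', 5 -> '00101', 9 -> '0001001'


num_bits = floor(log2(1037)) + 1 = 11
leading_zeros = num_bits - 1 = 10
binary(1037) = 10000001101

Elias gamma(1037) = '0000000000' + '10000001101' = 000000000010000001101 (21 bits)


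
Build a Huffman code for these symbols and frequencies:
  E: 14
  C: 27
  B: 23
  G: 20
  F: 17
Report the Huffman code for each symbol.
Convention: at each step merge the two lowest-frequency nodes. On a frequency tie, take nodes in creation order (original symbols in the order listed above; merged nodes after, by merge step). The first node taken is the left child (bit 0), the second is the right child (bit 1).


Huffman tree construction:
Step 1: Merge E(14) + F(17) = 31
Step 2: Merge G(20) + B(23) = 43
Step 3: Merge C(27) + (E+F)(31) = 58
Step 4: Merge (G+B)(43) + (C+(E+F))(58) = 101
Read each symbol's code off the tree from the root (left child = 0, right child = 1).

Codes:
  E: 110 (length 3)
  C: 10 (length 2)
  B: 01 (length 2)
  G: 00 (length 2)
  F: 111 (length 3)
Average code length: 233/101 = 2.3069 bits/symbol


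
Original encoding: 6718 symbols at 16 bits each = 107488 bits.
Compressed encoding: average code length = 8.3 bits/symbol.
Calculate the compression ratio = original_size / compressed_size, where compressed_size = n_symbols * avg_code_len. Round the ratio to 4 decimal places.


original_size = n_symbols * orig_bits = 6718 * 16 = 107488 bits
compressed_size = n_symbols * avg_code_len = 6718 * 8.3 = 55759.4 bits
ratio = original_size / compressed_size = 107488 / 55759.4 = 1.9277

Compression ratio = 1.9277


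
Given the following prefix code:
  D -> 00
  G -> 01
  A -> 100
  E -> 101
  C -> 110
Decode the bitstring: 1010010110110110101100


Decoding step by step:
Bits 101 -> E
Bits 00 -> D
Bits 101 -> E
Bits 101 -> E
Bits 101 -> E
Bits 101 -> E
Bits 01 -> G
Bits 100 -> A


Decoded message: EDEEEEGA


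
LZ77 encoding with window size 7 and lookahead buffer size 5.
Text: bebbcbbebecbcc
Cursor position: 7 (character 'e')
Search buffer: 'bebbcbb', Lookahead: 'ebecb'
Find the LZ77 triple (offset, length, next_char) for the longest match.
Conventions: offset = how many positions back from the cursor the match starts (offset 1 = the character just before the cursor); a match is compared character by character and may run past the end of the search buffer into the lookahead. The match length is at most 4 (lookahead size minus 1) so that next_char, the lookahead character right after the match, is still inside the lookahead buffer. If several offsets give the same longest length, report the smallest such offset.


Try each offset into the search buffer:
  offset=1 (pos 6, char 'b'): match length 0
  offset=2 (pos 5, char 'b'): match length 0
  offset=3 (pos 4, char 'c'): match length 0
  offset=4 (pos 3, char 'b'): match length 0
  offset=5 (pos 2, char 'b'): match length 0
  offset=6 (pos 1, char 'e'): match length 2
  offset=7 (pos 0, char 'b'): match length 0
Longest match has length 2 at offset 6.
next_char = character at position 7 + 2 = 9 -> 'e'

Best match: offset=6, length=2 (matching 'eb' starting at position 1)
LZ77 triple: (6, 2, 'e')
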